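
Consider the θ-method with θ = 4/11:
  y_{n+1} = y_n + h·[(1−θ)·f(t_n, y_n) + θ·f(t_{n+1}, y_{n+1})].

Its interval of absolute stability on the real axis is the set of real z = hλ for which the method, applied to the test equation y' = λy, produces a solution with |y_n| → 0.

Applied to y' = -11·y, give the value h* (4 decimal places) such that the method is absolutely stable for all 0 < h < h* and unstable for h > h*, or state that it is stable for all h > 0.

With y'=λy (z=hλ):
  y_{n+1} = y_n + z·[7/11·y_n + 4/11·y_{n+1}] ⇒ (1 − 4/11z)y_{n+1} = (1 + 7/11z)y_n
  ⇒ R(z) = (1 + 7/11z)/(1 − 4/11z).

Boundary: |R(x)|=1, x<0.
x=-1.21: |R|=0.1597
R=−1: 1+7/11x = −1+4/11x ⇒ -3/11x=2 ⇒ x=2/(-3/11)=-7.3333
Confirm numerically:
  x=-4.935: |R|=0.76594 <1
  x=-4.922: |R|=0.76427 <1
  x=-4.769: |R|=0.74421 <1
  x=-4.195: |R|=0.66109 <1
  x=-7.688: |R|=1.02548 >1
  x=-7.682: |R|=1.02507 >1
  x=-7.627: |R|=1.02122 >1
Stable set (-7.3333, 0).

(-7.3333,0); λ=-11 ⇒ h* = (22/3)/11 = 0.6667.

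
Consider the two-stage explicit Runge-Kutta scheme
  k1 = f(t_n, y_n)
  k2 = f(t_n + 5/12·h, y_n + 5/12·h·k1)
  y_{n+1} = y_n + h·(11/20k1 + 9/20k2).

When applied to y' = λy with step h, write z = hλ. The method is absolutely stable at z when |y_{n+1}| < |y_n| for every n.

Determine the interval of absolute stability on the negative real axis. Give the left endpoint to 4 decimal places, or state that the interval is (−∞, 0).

z∈(-5.3333,0).

With y'=λy (z=hλ):
  k1=λy_n ⇒ h·k1=z·y_n;  k2=λ(1+5/12z)y_n ⇒ h·k2=z(1+5/12z)y_n
  y_{n+1}/y_n = 1 + 11/20z + 9/20z(1+5/12z) = 1 + z + 3/16z²
  R(z) = 1 + z + 3/16z².

Need |R(x)|<1, x<0.
x=-0.36: |R|=0.6643
R=1: x+3/16x²=0 ⇒ x=−16/3=-5.3333; min R=1−1/(4·3/16)=-0.3333>−1
Confirm numerically:
  x=-3.939: |R|=0.02980 <1
  x=-3.724: |R|=0.12372 <1
  x=-2.614: |R|=0.33281 <1
  x=-5.355: |R|=1.02175 >1
  x=-5.354: |R|=1.02075 >1
So |R|<1 on (-5.3333, 0).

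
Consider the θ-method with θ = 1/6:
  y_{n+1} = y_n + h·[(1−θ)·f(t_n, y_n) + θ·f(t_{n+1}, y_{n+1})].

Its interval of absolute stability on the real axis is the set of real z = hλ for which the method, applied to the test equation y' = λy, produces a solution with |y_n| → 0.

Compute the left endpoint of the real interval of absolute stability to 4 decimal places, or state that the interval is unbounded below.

Test eqn y'=λy, z=hλ:
  y_{n+1} = y_n + z·[5/6·y_n + 1/6·y_{n+1}] ⇒ (1 − 1/6z)y_{n+1} = (1 + 5/6z)y_n
  ⇒ R(z) = (1 + 5/6z)/(1 − 1/6z).

Find x<0 with |R(x)|<1.
x=-1.19: |R|=0.0070
R=−1: 1+5/6x = −1+1/6x ⇒ -2/3x=2 ⇒ x=2/(-2/3)=-3.0000
Confirm numerically:
  x=-2.657: |R|=0.84152 <1
  x=-2.566: |R|=0.79734 <1
  x=-2.514: |R|=0.77167 <1
  x=-1.247: |R|=0.03243 <1
  x=-3.142: |R|=1.06213 >1
  x=-3.121: |R|=1.05306 >1
  x=-3.069: |R|=1.03043 >1
Interval (-3.0000, 0).

z* = -3.0000.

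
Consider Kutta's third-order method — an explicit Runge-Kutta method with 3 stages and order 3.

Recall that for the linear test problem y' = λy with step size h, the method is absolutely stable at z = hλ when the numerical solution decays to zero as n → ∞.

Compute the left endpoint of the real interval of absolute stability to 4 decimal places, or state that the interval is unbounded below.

left endpoint -2.5127.

With y'=λy (z=hλ):
  order 3, 3-stage ⇒ R(z)=1+z+z^2/2+z^3/6
  (e.g. R(-1.69)=-0.06642, |R|=0.06642)

Solve |R(x)|<1 on ℝ⁻.
x=-1.69: |R|=0.0664
|R(-2.88)|=1.7141 |R(-2.46)|=0.9154 |R(-1.95)|=0.2846
Bisect:
  x_lo=-3.2612 |R|=2.7243  x_hi=-0.3655 |R|=0.6932
  mid=-1.81336 |R|=0.16302 →hi
  mid=-2.53730 |R|=1.04084 →lo
  mid=-2.17533 |R|=0.52493 →hi
  mid=-2.35632 |R|=0.76067 →hi
  mid=-2.44681 |R|=0.89483 →hi
  mid=-2.49206 |R|=0.96630 →hi
  mid=-2.51468 |R|=1.00318 →lo
  mid=-2.50337 |R|=0.98465 →hi
  ...
  [-2.51291,-2.51273] ⇒ x*=-2.5127
So |R|<1 on (-2.5127, 0).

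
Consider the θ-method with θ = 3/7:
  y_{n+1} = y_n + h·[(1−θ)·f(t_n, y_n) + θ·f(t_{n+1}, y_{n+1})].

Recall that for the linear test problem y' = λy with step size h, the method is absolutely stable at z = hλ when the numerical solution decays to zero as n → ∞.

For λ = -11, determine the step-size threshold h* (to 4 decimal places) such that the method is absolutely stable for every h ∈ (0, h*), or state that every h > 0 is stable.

With y'=λy (z=hλ):
  y_{n+1} = y_n + z·[4/7·y_n + 3/7·y_{n+1}] ⇒ (1 − 3/7z)y_{n+1} = (1 + 4/7z)y_n
  ⇒ R(z) = (1 + 4/7z)/(1 − 3/7z).

Boundary: |R(x)|=1, x<0.
x=-0.87: |R|=0.3663
R=−1: 1+4/7x = −1+3/7x ⇒ -1/7x=2 ⇒ x=2/(-1/7)=-14.0000
Confirm numerically:
  x=-13.393: |R|=0.98713 <1
  x=-12.512: |R|=0.96659 <1
  x=-6.276: |R|=0.70094 <1
  x=-14.358: |R|=1.00715 >1
  x=-14.310: |R|=1.00621 >1
  x=-14.130: |R|=1.00263 >1
Stable set (-14.0000, 0).

(-14.0000,0); λ=-11 ⇒ h* = (14)/11 = 1.2727.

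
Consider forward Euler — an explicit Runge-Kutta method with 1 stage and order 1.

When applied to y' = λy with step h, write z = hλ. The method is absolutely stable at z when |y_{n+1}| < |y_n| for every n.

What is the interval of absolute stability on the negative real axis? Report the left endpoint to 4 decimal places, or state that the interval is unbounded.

(-2.0000, 0).

Test eqn y'=λy, z=hλ:
  order 1, 1-stage ⇒ R(z)=1+z
  (e.g. R(-0.8)=0.20000, |R|=0.20000)

Solve |R(x)|<1 on ℝ⁻.
x=-0.8: |R|=0.2000
|R(-2.32)|=1.3200 |R(-2.02)|=1.0200 |R(-1.93)|=0.9300
Bisect:
  x_lo=-2.6024 |R|=1.6024  x_hi=-0.2572 |R|=0.7428
  mid=-1.42979 |R|=0.42979 →hi
  mid=-2.01608 |R|=1.01608 →lo
  mid=-1.72294 |R|=0.72294 →hi
  mid=-1.86951 |R|=0.86951 →hi
  mid=-1.94280 |R|=0.94280 →hi
  mid=-1.97944 |R|=0.97944 →hi
  mid=-1.99776 |R|=0.99776 →hi
  mid=-2.00692 |R|=1.00692 →lo
  mid=-2.00234 |R|=1.00234 →lo
  mid=-2.00005 |R|=1.00005 →lo
  ...
  [-2.00005,-1.99991] ⇒ x*=-2.0000
Stable set (-2.0000, 0).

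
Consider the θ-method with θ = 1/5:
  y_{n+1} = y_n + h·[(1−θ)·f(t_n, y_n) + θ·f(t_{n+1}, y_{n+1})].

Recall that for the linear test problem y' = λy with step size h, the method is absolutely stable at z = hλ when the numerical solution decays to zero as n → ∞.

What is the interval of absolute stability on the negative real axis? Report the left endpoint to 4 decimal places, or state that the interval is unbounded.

z∈(-3.3333,0).

With y'=λy (z=hλ):
  y_{n+1} = y_n + z·[4/5·y_n + 1/5·y_{n+1}] ⇒ (1 − 1/5z)y_{n+1} = (1 + 4/5z)y_n
  ⇒ R(z) = (1 + 4/5z)/(1 − 1/5z).

Need |R(x)|<1, x<0.
x=-0.93: |R|=0.2159
R=−1: 1+4/5x = −1+1/5x ⇒ -3/5x=2 ⇒ x=2/(-3/5)=-3.3333
Confirm numerically:
  x=-3.281: |R|=0.98104 <1
  x=-3.209: |R|=0.95456 <1
  x=-1.961: |R|=0.40856 <1
  x=-3.753: |R|=1.14384 >1
  x=-3.702: |R|=1.12710 >1
  x=-3.608: |R|=1.09572 >1
So |R|<1 on (-3.3333, 0).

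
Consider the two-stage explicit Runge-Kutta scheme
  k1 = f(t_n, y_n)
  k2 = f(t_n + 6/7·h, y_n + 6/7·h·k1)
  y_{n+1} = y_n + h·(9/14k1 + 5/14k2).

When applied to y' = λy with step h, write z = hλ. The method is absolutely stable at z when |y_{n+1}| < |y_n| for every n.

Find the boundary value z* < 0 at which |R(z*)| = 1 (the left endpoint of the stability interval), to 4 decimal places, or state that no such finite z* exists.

z* = -3.2667.

On y'=λy, z=hλ:
  k1=λy_n ⇒ h·k1=z·y_n;  k2=λ(1+6/7z)y_n ⇒ h·k2=z(1+6/7z)y_n
  y_{n+1}/y_n = 1 + 9/14z + 5/14z(1+6/7z) = 1 + z + 15/49z²
  ⇒ R(z) = 1 + z + 15/49z².

Need |R(x)|<1, x<0.
x=-0.68: |R|=0.4616
R=1: x+15/49x²=0 ⇒ x=−49/15=-3.2667; min R=1−1/(4·15/49)=0.1833>−1
Confirm numerically:
  x=-2.733: |R|=0.55352 <1
  x=-2.643: |R|=0.49540 <1
  x=-2.444: |R|=0.38451 <1
  x=-3.602: |R|=1.36976 >1
  x=-3.385: |R|=1.12262 >1
Stable set (-3.2667, 0).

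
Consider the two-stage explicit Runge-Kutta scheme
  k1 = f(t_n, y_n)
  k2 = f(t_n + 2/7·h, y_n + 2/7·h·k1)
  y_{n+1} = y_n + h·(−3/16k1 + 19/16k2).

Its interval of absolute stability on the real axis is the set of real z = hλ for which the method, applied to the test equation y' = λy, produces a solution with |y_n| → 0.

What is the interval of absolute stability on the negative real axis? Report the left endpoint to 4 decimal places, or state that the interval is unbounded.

On y'=λy, z=hλ:
  k1=λy_n ⇒ h·k1=z·y_n;  k2=λ(1+2/7z)y_n ⇒ h·k2=z(1+2/7z)y_n
  y_{n+1}/y_n = 1 − 3/16z + 19/16z(1+2/7z) = 1 + z + 19/56z²
  so R(z) = 1 + z + 19/56z².

Find x<0 with |R(x)|<1.
x=-1.11: |R|=0.3080
R=1: x+19/56x²=0 ⇒ x=−56/19=-2.9474; min R=1−1/(4·19/56)=0.2632>−1
Confirm numerically:
  x=-2.895: |R|=0.94856 <1
  x=-2.520: |R|=0.63460 <1
  x=-1.330: |R|=0.27016 <1
  x=-1.325: |R|=0.27066 <1
  x=-3.385: |R|=1.50261 >1
  x=-3.242: |R|=1.32408 >1
  x=-3.227: |R|=1.30616 >1
So |R|<1 on (-2.9474, 0).

(-2.9474, 0).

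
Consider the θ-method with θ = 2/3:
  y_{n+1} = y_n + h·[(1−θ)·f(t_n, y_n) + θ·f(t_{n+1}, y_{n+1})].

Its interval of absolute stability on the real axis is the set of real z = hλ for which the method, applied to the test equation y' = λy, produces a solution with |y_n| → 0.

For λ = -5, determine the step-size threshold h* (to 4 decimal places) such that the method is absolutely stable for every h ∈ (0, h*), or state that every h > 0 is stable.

With y'=λy (z=hλ):
  y_{n+1} = y_n + z·[1/3·y_n + 2/3·y_{n+1}] ⇒ (1 − 2/3z)y_{n+1} = (1 + 1/3z)y_n
  Hence R(z) = (1 + 1/3z)/(1 − 2/3z).

Need |R(x)|<1, x<0.
x=-0.62: |R|=0.5613
x=-2: |R|=0.1429
x=-10: |R|=0.3043
x=-100: |R|=0.4778
θ=2/3≥1/2 ⇒ |1+1/3x|<|1−2/3x| ∀x<0 ⇒ unbounded interval.

interval (−∞, 0). Any h>0 works for λ=-5.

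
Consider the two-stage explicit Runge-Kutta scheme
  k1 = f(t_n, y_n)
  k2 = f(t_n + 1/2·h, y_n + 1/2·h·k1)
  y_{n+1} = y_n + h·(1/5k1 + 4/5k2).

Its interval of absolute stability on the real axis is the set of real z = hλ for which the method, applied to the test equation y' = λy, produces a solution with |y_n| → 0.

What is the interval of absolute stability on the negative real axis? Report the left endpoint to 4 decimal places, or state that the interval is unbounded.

z∈(-2.5000,0).

Set f=λy, z=hλ:
  k1=λy_n ⇒ h·k1=z·y_n;  k2=λ(1+1/2z)y_n ⇒ h·k2=z(1+1/2z)y_n
  y_{n+1}/y_n = 1 + 1/5z + 4/5z(1+1/2z) = 1 + z + 2/5z²
  Hence R(z) = 1 + z + 2/5z².

Find x<0 with |R(x)|<1.
x=-1.31: |R|=0.3764
R=1: x+2/5x²=0 ⇒ x=−5/2=-2.5000; min R=1−1/(4·2/5)=0.3750>−1
Confirm numerically:
  x=-1.631: |R|=0.43306 <1
  x=-1.412: |R|=0.38550 <1
  x=-1.096: |R|=0.38449 <1
  x=-2.832: |R|=1.37609 >1
  x=-2.677: |R|=1.18953 >1
  x=-2.620: |R|=1.12576 >1
Stable set (-2.5000, 0).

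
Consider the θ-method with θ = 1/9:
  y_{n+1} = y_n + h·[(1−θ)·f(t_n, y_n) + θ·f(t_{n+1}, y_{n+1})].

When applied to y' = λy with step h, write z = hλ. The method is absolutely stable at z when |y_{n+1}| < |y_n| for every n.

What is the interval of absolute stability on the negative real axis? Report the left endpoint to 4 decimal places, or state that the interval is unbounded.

Test eqn y'=λy, z=hλ:
  y_{n+1} = y_n + z·[8/9·y_n + 1/9·y_{n+1}] ⇒ (1 − 1/9z)y_{n+1} = (1 + 8/9z)y_n
  ⇒ R(z) = (1 + 8/9z)/(1 − 1/9z).

Find x<0 with |R(x)|<1.
x=-0.53: |R|=0.4995
R=−1: 1+8/9x = −1+1/9x ⇒ -7/9x=2 ⇒ x=2/(-7/9)=-2.5714
Confirm numerically:
  x=-2.116: |R|=0.71321 <1
  x=-2.045: |R|=0.66636 <1
  x=-1.744: |R|=0.46091 <1
  x=-1.543: |R|=0.31718 <1
  x=-3.120: |R|=1.31683 >1
  x=-3.028: |R|=1.26571 >1
Interval (-2.5714, 0).

(-2.5714, 0).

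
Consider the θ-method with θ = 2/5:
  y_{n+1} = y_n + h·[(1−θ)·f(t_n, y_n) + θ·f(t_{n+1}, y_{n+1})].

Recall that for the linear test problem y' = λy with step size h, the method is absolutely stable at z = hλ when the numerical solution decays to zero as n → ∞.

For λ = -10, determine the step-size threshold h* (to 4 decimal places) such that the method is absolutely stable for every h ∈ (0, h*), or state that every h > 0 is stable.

(-10.0000,0); λ=-10 ⇒ h* = (10)/10 = 1.0000.

Test eqn y'=λy, z=hλ:
  y_{n+1} = y_n + z·[3/5·y_n + 2/5·y_{n+1}] ⇒ (1 − 2/5z)y_{n+1} = (1 + 3/5z)y_n
  ⇒ R(z) = (1 + 3/5z)/(1 − 2/5z).

Solve |R(x)|<1 on ℝ⁻.
x=-1.06: |R|=0.2556
R=−1: 1+3/5x = −1+2/5x ⇒ -1/5x=2 ⇒ x=2/(-1/5)=-10.0000
Confirm numerically:
  x=-9.808: |R|=0.99220 <1
  x=-9.619: |R|=0.98428 <1
  x=-7.175: |R|=0.85401 <1
  x=-10.378: |R|=1.01468 >1
  x=-10.322: |R|=1.01256 >1
  x=-10.234: |R|=1.00919 >1
Stable set (-10.0000, 0).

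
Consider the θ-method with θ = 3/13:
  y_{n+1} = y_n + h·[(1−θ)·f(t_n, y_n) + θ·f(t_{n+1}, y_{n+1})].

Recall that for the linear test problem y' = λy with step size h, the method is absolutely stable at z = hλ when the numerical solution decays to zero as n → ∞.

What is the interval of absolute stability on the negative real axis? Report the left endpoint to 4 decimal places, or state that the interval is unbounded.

On y'=λy, z=hλ:
  y_{n+1} = y_n + z·[10/13·y_n + 3/13·y_{n+1}] ⇒ (1 − 3/13z)y_{n+1} = (1 + 10/13z)y_n
  Hence R(z) = (1 + 10/13z)/(1 − 3/13z).

Need |R(x)|<1, x<0.
x=-1.71: |R|=0.2261
R=−1: 1+10/13x = −1+3/13x ⇒ -7/13x=2 ⇒ x=2/(-7/13)=-3.7143
Confirm numerically:
  x=-2.913: |R|=0.74198 <1
  x=-2.757: |R|=0.68497 <1
  x=-1.891: |R|=0.31650 <1
  x=-4.141: |R|=1.11749 >1
  x=-3.974: |R|=1.07295 >1
  x=-3.848: |R|=1.03814 >1
Stable set (-3.7143, 0).

z∈(-3.7143,0).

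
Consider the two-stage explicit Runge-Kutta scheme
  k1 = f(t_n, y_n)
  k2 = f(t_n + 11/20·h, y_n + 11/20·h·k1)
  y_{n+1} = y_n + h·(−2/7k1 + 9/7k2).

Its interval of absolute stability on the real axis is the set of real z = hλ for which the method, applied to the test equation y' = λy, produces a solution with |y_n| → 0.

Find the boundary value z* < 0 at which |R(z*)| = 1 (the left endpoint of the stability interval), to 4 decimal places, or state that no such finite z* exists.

With y'=λy (z=hλ):
  k1=λy_n ⇒ h·k1=z·y_n;  k2=λ(1+11/20z)y_n ⇒ h·k2=z(1+11/20z)y_n
  y_{n+1}/y_n = 1 − 2/7z + 9/7z(1+11/20z) = 1 + z + 99/140z²
  Hence R(z) = 1 + z + 99/140z².

Solve |R(x)|<1 on ℝ⁻.
x=-1.71: |R|=1.3578
R=1: x+99/140x²=0 ⇒ x=−140/99=-1.4141; min R=1−1/(4·99/140)=0.6465>−1
Confirm numerically:
  x=-1.301: |R|=0.89591 <1
  x=-1.122: |R|=0.76821 <1
  x=-0.778: |R|=0.65002 <1
  x=-0.574: |R|=0.65899 <1
  x=-1.715: |R|=1.36487 >1
  x=-1.581: |R|=1.18655 >1
  x=-1.522: |R|=1.11609 >1
Interval (-1.4141, 0).

left endpoint -1.4141.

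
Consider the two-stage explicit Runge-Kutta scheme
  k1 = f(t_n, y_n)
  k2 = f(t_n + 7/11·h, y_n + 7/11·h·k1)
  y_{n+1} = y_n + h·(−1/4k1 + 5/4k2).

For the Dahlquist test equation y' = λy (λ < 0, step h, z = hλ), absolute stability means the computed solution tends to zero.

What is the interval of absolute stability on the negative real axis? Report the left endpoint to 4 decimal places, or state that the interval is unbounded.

On y'=λy, z=hλ:
  k1=λy_n ⇒ h·k1=z·y_n;  k2=λ(1+7/11z)y_n ⇒ h·k2=z(1+7/11z)y_n
  y_{n+1}/y_n = 1 − 1/4z + 5/4z(1+7/11z) = 1 + z + 35/44z²
  so R(z) = 1 + z + 35/44z².

Need |R(x)|<1, x<0.
x=-0.43: |R|=0.7171
R=1: x+35/44x²=0 ⇒ x=−44/35=-1.2571; min R=1−1/(4·35/44)=0.6857>−1
Confirm numerically:
  x=-1.093: |R|=0.85729 <1
  x=-0.960: |R|=0.77309 <1
  x=-0.808: |R|=0.71132 <1
  x=-0.615: |R|=0.68586 <1
  x=-1.633: |R|=1.48823 >1
  x=-1.504: |R|=1.29533 >1
So |R|<1 on (-1.2571, 0).

z∈(-1.2571,0).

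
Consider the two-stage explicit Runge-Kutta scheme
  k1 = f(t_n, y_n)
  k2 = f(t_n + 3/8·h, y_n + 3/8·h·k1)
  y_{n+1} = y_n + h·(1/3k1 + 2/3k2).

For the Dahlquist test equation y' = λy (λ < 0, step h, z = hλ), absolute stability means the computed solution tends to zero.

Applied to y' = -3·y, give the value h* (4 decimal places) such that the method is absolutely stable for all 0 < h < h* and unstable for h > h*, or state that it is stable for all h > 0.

On y'=λy, z=hλ:
  k1=λy_n ⇒ h·k1=z·y_n;  k2=λ(1+3/8z)y_n ⇒ h·k2=z(1+3/8z)y_n
  y_{n+1}/y_n = 1 + 1/3z + 2/3z(1+3/8z) = 1 + z + 1/4z²
  Hence R(z) = 1 + z + 1/4z².

Solve |R(x)|<1 on ℝ⁻.
x=-1.49: |R|=0.0650
R=1: x+1/4x²=0 ⇒ x=−4=-4.0000; min R=1−1/(4·1/4)=0.0000>−1
Confirm numerically:
  x=-3.725: |R|=0.74391 <1
  x=-3.477: |R|=0.54538 <1
  x=-3.413: |R|=0.49914 <1
  x=-2.565: |R|=0.07981 <1
  x=-4.565: |R|=1.64481 >1
  x=-4.041: |R|=1.04142 >1
Stable set (-4.0000, 0).

(-4.0000,0); λ=-3 ⇒ h* = (4)/3 = 1.3333.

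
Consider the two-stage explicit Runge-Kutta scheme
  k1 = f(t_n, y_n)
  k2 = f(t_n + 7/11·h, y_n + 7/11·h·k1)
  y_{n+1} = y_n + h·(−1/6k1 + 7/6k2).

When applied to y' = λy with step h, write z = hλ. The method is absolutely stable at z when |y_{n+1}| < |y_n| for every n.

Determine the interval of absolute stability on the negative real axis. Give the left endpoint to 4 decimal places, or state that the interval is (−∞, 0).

(-1.3469, 0).

Set f=λy, z=hλ:
  k1=λy_n ⇒ h·k1=z·y_n;  k2=λ(1+7/11z)y_n ⇒ h·k2=z(1+7/11z)y_n
  y_{n+1}/y_n = 1 − 1/6z + 7/6z(1+7/11z) = 1 + z + 49/66z²
  Hence R(z) = 1 + z + 49/66z².

Boundary: |R(x)|=1, x<0.
x=-0.64: |R|=0.6641
R=1: x+49/66x²=0 ⇒ x=−66/49=-1.3469; min R=1−1/(4·49/66)=0.6633>−1
Confirm numerically:
  x=-1.096: |R|=0.79581 <1
  x=-0.671: |R|=0.66327 <1
  x=-0.604: |R|=0.66685 <1
  x=-1.634: |R|=1.34824 >1
  x=-1.619: |R|=1.32701 >1
Interval (-1.3469, 0).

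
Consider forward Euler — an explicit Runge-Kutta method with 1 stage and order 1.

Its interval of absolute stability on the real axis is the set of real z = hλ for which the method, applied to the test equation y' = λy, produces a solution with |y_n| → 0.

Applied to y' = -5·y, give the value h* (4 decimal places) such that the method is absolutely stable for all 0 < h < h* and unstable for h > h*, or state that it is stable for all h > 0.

(-2.0000,0); λ=-5 ⇒ h* = 0.4000.

Set f=λy, z=hλ:
  order 1, 1-stage ⇒ R(z)=1+z
  (e.g. R(-0.5)=0.50000, |R|=0.50000)

Solve |R(x)|<1 on ℝ⁻.
x=-0.5: |R|=0.5000
|R(-1.08)|=0.0800 |R(-1.06)|=0.0600 |R(-0.91)|=0.0900
Bisect:
  x_lo=-2.8072 |R|=1.8072  x_hi=-0.3749 |R|=0.6251
  mid=-1.59103 |R|=0.59103 →hi
  mid=-2.19909 |R|=1.19909 →lo
  mid=-1.89506 |R|=0.89506 →hi
  mid=-2.04708 |R|=1.04708 →lo
  mid=-1.97107 |R|=0.97107 →hi
  mid=-2.00907 |R|=1.00907 →lo
  mid=-1.99007 |R|=0.99007 →hi
  mid=-1.99957 |R|=0.99957 →hi
  mid=-2.00432 |R|=1.00432 →lo
  mid=-2.00195 |R|=1.00195 →lo
  ...
  [-2.00002,-1.99987] ⇒ x*=-2.0000
Stable set (-2.0000, 0).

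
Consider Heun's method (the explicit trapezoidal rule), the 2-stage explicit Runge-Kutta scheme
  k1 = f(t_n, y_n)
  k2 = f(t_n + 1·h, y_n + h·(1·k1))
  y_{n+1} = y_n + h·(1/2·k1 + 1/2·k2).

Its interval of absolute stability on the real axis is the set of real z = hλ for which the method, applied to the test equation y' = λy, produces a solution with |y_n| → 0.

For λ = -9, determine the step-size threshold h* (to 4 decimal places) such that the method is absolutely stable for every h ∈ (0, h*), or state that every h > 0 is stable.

(-2.0000,0); λ=-9 ⇒ h* = 0.2222.

Set f=λy, z=hλ:
  order 2, 2-stage ⇒ R(z)=1+z+z^2/2
  (e.g. R(-0.35)=0.71125, |R|=0.71125)

Solve |R(x)|<1 on ℝ⁻.
x=-0.35: |R|=0.7113
|R(-2.07)|=1.0724 |R(-1.19)|=0.5181 |R(-0.86)|=0.5098
Bisect:
  x_lo=-2.8084 |R|=2.1352  x_hi=-0.2943 |R|=0.7490
  mid=-1.55136 |R|=0.65200 →hi
  mid=-2.17990 |R|=1.19609 →lo
  mid=-1.86563 |R|=0.87466 →hi
  mid=-2.02277 |R|=1.02303 →lo
  mid=-1.94420 |R|=0.94576 →hi
  mid=-1.98348 |R|=0.98362 →hi
  mid=-2.00313 |R|=1.00313 →lo
  mid=-1.99331 |R|=0.99333 →hi
  mid=-1.99822 |R|=0.99822 →hi
  ...
  [-2.00006,-1.99990] ⇒ x*=-2.0000
Stable set (-2.0000, 0).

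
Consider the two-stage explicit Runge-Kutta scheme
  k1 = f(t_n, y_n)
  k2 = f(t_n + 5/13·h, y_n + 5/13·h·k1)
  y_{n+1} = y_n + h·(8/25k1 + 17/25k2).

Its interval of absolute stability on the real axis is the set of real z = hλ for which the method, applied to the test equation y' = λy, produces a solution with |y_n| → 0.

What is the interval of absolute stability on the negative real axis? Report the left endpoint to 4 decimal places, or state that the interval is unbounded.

Test eqn y'=λy, z=hλ:
  k1=λy_n ⇒ h·k1=z·y_n;  k2=λ(1+5/13z)y_n ⇒ h·k2=z(1+5/13z)y_n
  y_{n+1}/y_n = 1 + 8/25z + 17/25z(1+5/13z) = 1 + z + 17/65z²
  so R(z) = 1 + z + 17/65z².

Need |R(x)|<1, x<0.
x=-0.94: |R|=0.2911
R=1: x+17/65x²=0 ⇒ x=−65/17=-3.8235; min R=1−1/(4·17/65)=0.0441>−1
Confirm numerically:
  x=-3.014: |R|=0.36187 <1
  x=-2.102: |R|=0.05358 <1
  x=-1.729: |R|=0.05285 <1
  x=-1.583: |R|=0.07239 <1
  x=-4.096: |R|=1.29189 >1
  x=-4.087: |R|=1.28163 >1
Interval (-3.8235, 0).

(-3.8235, 0).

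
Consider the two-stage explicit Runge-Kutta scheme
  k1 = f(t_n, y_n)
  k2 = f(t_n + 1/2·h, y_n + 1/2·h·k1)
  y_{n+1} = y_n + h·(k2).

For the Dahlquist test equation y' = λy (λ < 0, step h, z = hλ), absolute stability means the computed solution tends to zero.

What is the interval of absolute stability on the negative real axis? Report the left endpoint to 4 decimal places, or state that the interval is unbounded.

z∈(-2.0000,0).

On y'=λy, z=hλ:
  k1=λy_n ⇒ h·k1=z·y_n;  k2=λ(1+1/2z)y_n ⇒ h·k2=z(1+1/2z)y_n
  y_{n+1}/y_n = 1 + z(1+1/2z) = 1 + z + 1/2z²
  R(z) = 1 + z + 1/2z².

Solve |R(x)|<1 on ℝ⁻.
x=-1.41: |R|=0.5840
R=1: x+1/2x²=0 ⇒ x=−2=-2.0000; min R=1−1/(4·1/2)=0.5000>−1
Confirm numerically:
  x=-1.911: |R|=0.91496 <1
  x=-1.303: |R|=0.54590 <1
  x=-1.224: |R|=0.52509 <1
  x=-2.516: |R|=1.64913 >1
  x=-2.185: |R|=1.20211 >1
  x=-2.155: |R|=1.16701 >1
Stable set (-2.0000, 0).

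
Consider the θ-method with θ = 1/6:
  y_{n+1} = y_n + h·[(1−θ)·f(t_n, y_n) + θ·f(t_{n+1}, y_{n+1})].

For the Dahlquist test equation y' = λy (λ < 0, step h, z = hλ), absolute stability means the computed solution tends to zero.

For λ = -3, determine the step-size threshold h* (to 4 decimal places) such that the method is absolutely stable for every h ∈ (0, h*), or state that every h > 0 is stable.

With y'=λy (z=hλ):
  y_{n+1} = y_n + z·[5/6·y_n + 1/6·y_{n+1}] ⇒ (1 − 1/6z)y_{n+1} = (1 + 5/6z)y_n
  Hence R(z) = (1 + 5/6z)/(1 − 1/6z).

Need |R(x)|<1, x<0.
x=-0.96: |R|=0.1724
R=−1: 1+5/6x = −1+1/6x ⇒ -2/3x=2 ⇒ x=2/(-2/3)=-3.0000
Confirm numerically:
  x=-2.271: |R|=0.64744 <1
  x=-1.790: |R|=0.37869 <1
  x=-1.466: |R|=0.17814 <1
  x=-3.582: |R|=1.24296 >1
  x=-3.245: |R|=1.10600 >1
  x=-3.200: |R|=1.08696 >1
Interval (-3.0000, 0).

(-3.0000,0); λ=-3 ⇒ h* = (3)/3 = 1.0000.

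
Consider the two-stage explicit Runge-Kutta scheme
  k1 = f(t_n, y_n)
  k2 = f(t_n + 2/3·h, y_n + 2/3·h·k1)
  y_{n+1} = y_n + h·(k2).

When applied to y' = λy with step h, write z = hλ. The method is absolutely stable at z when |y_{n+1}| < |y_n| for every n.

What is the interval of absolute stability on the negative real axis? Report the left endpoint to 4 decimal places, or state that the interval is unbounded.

Set f=λy, z=hλ:
  k1=λy_n ⇒ h·k1=z·y_n;  k2=λ(1+2/3z)y_n ⇒ h·k2=z(1+2/3z)y_n
  y_{n+1}/y_n = 1 + z(1+2/3z) = 1 + z + 2/3z²
  Hence R(z) = 1 + z + 2/3z².

Solve |R(x)|<1 on ℝ⁻.
x=-0.73: |R|=0.6253
R=1: x+2/3x²=0 ⇒ x=−3/2=-1.5000; min R=1−1/(4·2/3)=0.6250>−1
Confirm numerically:
  x=-1.437: |R|=0.93965 <1
  x=-1.295: |R|=0.82302 <1
  x=-0.939: |R|=0.64881 <1
  x=-0.681: |R|=0.62817 <1
  x=-1.837: |R|=1.41271 >1
  x=-1.833: |R|=1.40693 >1
Interval (-1.5000, 0).

z∈(-1.5000,0).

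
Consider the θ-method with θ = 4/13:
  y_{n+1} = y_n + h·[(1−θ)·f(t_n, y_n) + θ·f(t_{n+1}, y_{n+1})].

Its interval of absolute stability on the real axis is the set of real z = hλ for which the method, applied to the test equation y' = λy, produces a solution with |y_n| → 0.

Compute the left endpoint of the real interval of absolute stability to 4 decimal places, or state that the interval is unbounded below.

left endpoint -5.2000.

Test eqn y'=λy, z=hλ:
  y_{n+1} = y_n + z·[9/13·y_n + 4/13·y_{n+1}] ⇒ (1 − 4/13z)y_{n+1} = (1 + 9/13z)y_n
  ⇒ R(z) = (1 + 9/13z)/(1 − 4/13z).

Solve |R(x)|<1 on ℝ⁻.
x=-0.42: |R|=0.6281
R=−1: 1+9/13x = −1+4/13x ⇒ -5/13x=2 ⇒ x=2/(-5/13)=-5.2000
Confirm numerically:
  x=-3.920: |R|=0.77685 <1
  x=-3.077: |R|=0.58057 <1
  x=-3.060: |R|=0.57607 <1
  x=-2.125: |R|=0.28488 <1
  x=-5.588: |R|=1.05488 >1
  x=-5.363: |R|=1.02366 >1
So |R|<1 on (-5.2000, 0).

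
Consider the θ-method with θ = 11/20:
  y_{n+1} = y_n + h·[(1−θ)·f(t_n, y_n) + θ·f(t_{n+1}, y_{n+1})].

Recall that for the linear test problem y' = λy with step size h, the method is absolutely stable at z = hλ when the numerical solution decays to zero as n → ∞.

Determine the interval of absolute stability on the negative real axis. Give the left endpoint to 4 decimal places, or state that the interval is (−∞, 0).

(−∞, 0) — no finite endpoint.

Test eqn y'=λy, z=hλ:
  y_{n+1} = y_n + z·[9/20·y_n + 11/20·y_{n+1}] ⇒ (1 − 11/20z)y_{n+1} = (1 + 9/20z)y_n
  R(z) = (1 + 9/20z)/(1 − 11/20z).

Find x<0 with |R(x)|<1.
x=-1.41: |R|=0.2059
x=-2: |R|=0.0476
x=-10: |R|=0.5385
x=-100: |R|=0.7857
θ=11/20≥1/2 ⇒ |1+9/20x|<|1−11/20x| ∀x<0 ⇒ unbounded interval.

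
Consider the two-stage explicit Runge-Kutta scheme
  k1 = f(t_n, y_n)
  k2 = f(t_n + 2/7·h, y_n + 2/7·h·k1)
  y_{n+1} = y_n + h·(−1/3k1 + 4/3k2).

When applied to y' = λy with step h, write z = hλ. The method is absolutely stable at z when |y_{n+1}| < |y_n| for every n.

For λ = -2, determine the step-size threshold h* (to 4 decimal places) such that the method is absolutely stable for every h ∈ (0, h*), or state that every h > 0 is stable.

(-2.6250,0); λ=-2 ⇒ h* = (21/8)/2 = 1.3125.

With y'=λy (z=hλ):
  k1=λy_n ⇒ h·k1=z·y_n;  k2=λ(1+2/7z)y_n ⇒ h·k2=z(1+2/7z)y_n
  y_{n+1}/y_n = 1 − 1/3z + 4/3z(1+2/7z) = 1 + z + 8/21z²
  R(z) = 1 + z + 8/21z².

Find x<0 with |R(x)|<1.
x=-0.96: |R|=0.3911
R=1: x+8/21x²=0 ⇒ x=−21/8=-2.6250; min R=1−1/(4·8/21)=0.3438>−1
Confirm numerically:
  x=-2.568: |R|=0.94424 <1
  x=-2.503: |R|=0.88367 <1
  x=-1.119: |R|=0.35801 <1
  x=-1.105: |R|=0.36015 <1
  x=-3.015: |R|=1.44794 >1
  x=-2.860: |R|=1.25604 >1
  x=-2.803: |R|=1.19007 >1
So |R|<1 on (-2.6250, 0).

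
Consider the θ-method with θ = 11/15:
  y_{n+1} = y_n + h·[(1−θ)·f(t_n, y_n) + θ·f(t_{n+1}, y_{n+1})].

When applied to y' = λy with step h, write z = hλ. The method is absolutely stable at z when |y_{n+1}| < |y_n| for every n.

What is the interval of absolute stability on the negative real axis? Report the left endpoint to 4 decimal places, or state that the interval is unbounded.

Test eqn y'=λy, z=hλ:
  y_{n+1} = y_n + z·[4/15·y_n + 11/15·y_{n+1}] ⇒ (1 − 11/15z)y_{n+1} = (1 + 4/15z)y_n
  R(z) = (1 + 4/15z)/(1 − 11/15z).

Solve |R(x)|<1 on ℝ⁻.
x=-0.56: |R|=0.6030
x=-2: |R|=0.1892
x=-10: |R|=0.2000
x=-100: |R|=0.3453
θ=11/15≥1/2 ⇒ |1+4/15x|<|1−11/15x| ∀x<0 ⇒ unbounded interval.

unbounded; (−∞, 0).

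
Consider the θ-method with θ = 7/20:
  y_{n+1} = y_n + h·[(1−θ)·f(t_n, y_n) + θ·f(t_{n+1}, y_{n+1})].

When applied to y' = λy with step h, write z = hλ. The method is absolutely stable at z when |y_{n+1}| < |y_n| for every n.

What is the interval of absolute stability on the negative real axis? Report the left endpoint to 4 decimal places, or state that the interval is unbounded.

(-6.6667, 0).

On y'=λy, z=hλ:
  y_{n+1} = y_n + z·[13/20·y_n + 7/20·y_{n+1}] ⇒ (1 − 7/20z)y_{n+1} = (1 + 13/20z)y_n
  ⇒ R(z) = (1 + 13/20z)/(1 − 7/20z).

Solve |R(x)|<1 on ℝ⁻.
x=-1.65: |R|=0.0460
R=−1: 1+13/20x = −1+7/20x ⇒ -3/10x=2 ⇒ x=2/(-3/10)=-6.6667
Confirm numerically:
  x=-4.358: |R|=0.72574 <1
  x=-4.022: |R|=0.67047 <1
  x=-3.805: |R|=0.63182 <1
  x=-7.161: |R|=1.04229 >1
  x=-7.107: |R|=1.03788 >1
Interval (-6.6667, 0).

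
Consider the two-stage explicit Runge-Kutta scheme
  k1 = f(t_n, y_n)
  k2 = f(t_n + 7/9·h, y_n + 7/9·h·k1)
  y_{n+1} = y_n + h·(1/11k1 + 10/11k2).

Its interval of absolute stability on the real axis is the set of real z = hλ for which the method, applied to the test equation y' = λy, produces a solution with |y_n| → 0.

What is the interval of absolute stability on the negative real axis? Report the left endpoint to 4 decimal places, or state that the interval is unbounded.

(-1.4143, 0).

Set f=λy, z=hλ:
  k1=λy_n ⇒ h·k1=z·y_n;  k2=λ(1+7/9z)y_n ⇒ h·k2=z(1+7/9z)y_n
  y_{n+1}/y_n = 1 + 1/11z + 10/11z(1+7/9z) = 1 + z + 70/99z²
  R(z) = 1 + z + 70/99z².

Find x<0 with |R(x)|<1.
x=-1.73: |R|=1.3862
R=1: x+70/99x²=0 ⇒ x=−99/70=-1.4143; min R=1−1/(4·70/99)=0.6464>−1
Confirm numerically:
  x=-0.673: |R|=0.64725 <1
  x=-0.651: |R|=0.64866 <1
  x=-0.580: |R|=0.65786 <1
  x=-0.579: |R|=0.65804 <1
  x=-1.861: |R|=1.58781 >1
  x=-1.855: |R|=1.57805 >1
  x=-1.537: |R|=1.13336 >1
So |R|<1 on (-1.4143, 0).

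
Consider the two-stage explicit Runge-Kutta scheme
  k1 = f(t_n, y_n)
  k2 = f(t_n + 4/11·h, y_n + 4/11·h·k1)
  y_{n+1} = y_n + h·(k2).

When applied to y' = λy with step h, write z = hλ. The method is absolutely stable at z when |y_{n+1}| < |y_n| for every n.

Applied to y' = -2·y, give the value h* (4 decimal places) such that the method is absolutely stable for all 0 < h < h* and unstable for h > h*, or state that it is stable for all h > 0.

With y'=λy (z=hλ):
  k1=λy_n ⇒ h·k1=z·y_n;  k2=λ(1+4/11z)y_n ⇒ h·k2=z(1+4/11z)y_n
  y_{n+1}/y_n = 1 + z(1+4/11z) = 1 + z + 4/11z²
  so R(z) = 1 + z + 4/11z².

Find x<0 with |R(x)|<1.
x=-0.52: |R|=0.5783
R=1: x+4/11x²=0 ⇒ x=−11/4=-2.7500; min R=1−1/(4·4/11)=0.3125>−1
Confirm numerically:
  x=-2.186: |R|=0.55167 <1
  x=-2.014: |R|=0.46098 <1
  x=-1.893: |R|=0.41007 <1
  x=-1.204: |R|=0.32313 <1
  x=-3.170: |R|=1.48415 >1
  x=-3.163: |R|=1.47503 >1
  x=-2.858: |R|=1.11224 >1
Interval (-2.7500, 0).

(-2.7500,0); λ=-2 ⇒ h* = (11/4)/2 = 1.3750.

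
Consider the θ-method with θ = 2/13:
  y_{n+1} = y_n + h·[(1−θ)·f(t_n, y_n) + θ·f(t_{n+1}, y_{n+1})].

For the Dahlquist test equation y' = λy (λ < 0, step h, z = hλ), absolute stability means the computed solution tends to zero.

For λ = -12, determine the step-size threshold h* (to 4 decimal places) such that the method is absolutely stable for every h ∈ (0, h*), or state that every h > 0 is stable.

With y'=λy (z=hλ):
  y_{n+1} = y_n + z·[11/13·y_n + 2/13·y_{n+1}] ⇒ (1 − 2/13z)y_{n+1} = (1 + 11/13z)y_n
  ⇒ R(z) = (1 + 11/13z)/(1 − 2/13z).

Need |R(x)|<1, x<0.
x=-1.35: |R|=0.1178
R=−1: 1+11/13x = −1+2/13x ⇒ -9/13x=2 ⇒ x=2/(-9/13)=-2.8889
Confirm numerically:
  x=-2.859: |R|=0.98563 <1
  x=-2.546: |R|=0.82943 <1
  x=-2.204: |R|=0.64591 <1
  x=-1.917: |R|=0.48040 <1
  x=-3.367: |R|=1.21805 >1
  x=-3.211: |R|=1.14926 >1
So |R|<1 on (-2.8889, 0).

(-2.8889,0); λ=-12 ⇒ h* = (26/9)/12 = 0.2407.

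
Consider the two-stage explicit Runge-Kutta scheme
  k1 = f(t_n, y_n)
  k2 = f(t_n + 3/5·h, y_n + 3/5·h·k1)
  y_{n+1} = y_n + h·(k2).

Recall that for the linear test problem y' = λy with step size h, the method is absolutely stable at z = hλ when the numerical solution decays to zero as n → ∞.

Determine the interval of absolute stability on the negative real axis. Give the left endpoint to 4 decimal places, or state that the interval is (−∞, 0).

z∈(-1.6667,0).

Test eqn y'=λy, z=hλ:
  k1=λy_n ⇒ h·k1=z·y_n;  k2=λ(1+3/5z)y_n ⇒ h·k2=z(1+3/5z)y_n
  y_{n+1}/y_n = 1 + z(1+3/5z) = 1 + z + 3/5z²
  so R(z) = 1 + z + 3/5z².

Find x<0 with |R(x)|<1.
x=-1.19: |R|=0.6597
R=1: x+3/5x²=0 ⇒ x=−5/3=-1.6667; min R=1−1/(4·3/5)=0.5833>−1
Confirm numerically:
  x=-1.462: |R|=0.82047 <1
  x=-1.253: |R|=0.68901 <1
  x=-1.088: |R|=0.62225 <1
  x=-0.929: |R|=0.58882 <1
  x=-1.985: |R|=1.37914 >1
  x=-1.783: |R|=1.12445 >1
Interval (-1.6667, 0).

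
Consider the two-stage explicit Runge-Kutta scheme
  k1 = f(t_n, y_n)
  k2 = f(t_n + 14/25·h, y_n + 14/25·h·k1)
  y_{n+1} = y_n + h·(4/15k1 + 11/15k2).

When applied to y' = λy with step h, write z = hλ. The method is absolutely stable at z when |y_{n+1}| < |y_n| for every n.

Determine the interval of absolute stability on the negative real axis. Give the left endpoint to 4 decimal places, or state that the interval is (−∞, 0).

z∈(-2.4351,0).

With y'=λy (z=hλ):
  k1=λy_n ⇒ h·k1=z·y_n;  k2=λ(1+14/25z)y_n ⇒ h·k2=z(1+14/25z)y_n
  y_{n+1}/y_n = 1 + 4/15z + 11/15z(1+14/25z) = 1 + z + 154/375z²
  R(z) = 1 + z + 154/375z².

Solve |R(x)|<1 on ℝ⁻.
x=-1.32: |R|=0.3955
R=1: x+154/375x²=0 ⇒ x=−375/154=-2.4351; min R=1−1/(4·154/375)=0.3912>−1
Confirm numerically:
  x=-2.201: |R|=0.78843 <1
  x=-1.386: |R|=0.40289 <1
  x=-1.059: |R|=0.40155 <1
  x=-2.805: |R|=1.42614 >1
  x=-2.637: |R|=1.21868 >1
So |R|<1 on (-2.4351, 0).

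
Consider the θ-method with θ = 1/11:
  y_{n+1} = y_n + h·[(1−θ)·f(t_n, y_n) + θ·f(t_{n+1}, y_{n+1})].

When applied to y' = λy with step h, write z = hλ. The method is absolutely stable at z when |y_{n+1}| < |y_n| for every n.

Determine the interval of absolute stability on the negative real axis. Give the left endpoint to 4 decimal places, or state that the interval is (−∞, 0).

(-2.4444, 0).

Set f=λy, z=hλ:
  y_{n+1} = y_n + z·[10/11·y_n + 1/11·y_{n+1}] ⇒ (1 − 1/11z)y_{n+1} = (1 + 10/11z)y_n
  so R(z) = (1 + 10/11z)/(1 − 1/11z).

Find x<0 with |R(x)|<1.
x=-1.22: |R|=0.0982
R=−1: 1+10/11x = −1+1/11x ⇒ -9/11x=2 ⇒ x=2/(-9/11)=-2.4444
Confirm numerically:
  x=-2.003: |R|=0.69446 <1
  x=-1.606: |R|=0.40140 <1
  x=-1.237: |R|=0.11196 <1
  x=-2.827: |R|=1.24901 >1
  x=-2.741: |R|=1.19424 >1
  x=-2.491: |R|=1.03106 >1
Interval (-2.4444, 0).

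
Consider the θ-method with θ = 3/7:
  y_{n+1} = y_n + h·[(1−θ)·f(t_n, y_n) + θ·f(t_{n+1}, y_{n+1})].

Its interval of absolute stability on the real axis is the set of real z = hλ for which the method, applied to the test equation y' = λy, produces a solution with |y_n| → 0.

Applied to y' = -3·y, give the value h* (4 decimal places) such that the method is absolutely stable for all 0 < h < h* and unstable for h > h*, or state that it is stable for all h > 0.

Test eqn y'=λy, z=hλ:
  y_{n+1} = y_n + z·[4/7·y_n + 3/7·y_{n+1}] ⇒ (1 − 3/7z)y_{n+1} = (1 + 4/7z)y_n
  so R(z) = (1 + 4/7z)/(1 − 3/7z).

Need |R(x)|<1, x<0.
x=-1.62: |R|=0.0438
R=−1: 1+4/7x = −1+3/7x ⇒ -1/7x=2 ⇒ x=2/(-1/7)=-14.0000
Confirm numerically:
  x=-11.248: |R|=0.93246 <1
  x=-9.977: |R|=0.89107 <1
  x=-7.109: |R|=0.75673 <1
  x=-14.396: |R|=1.00789 >1
  x=-14.224: |R|=1.00451 >1
  x=-14.192: |R|=1.00387 >1
So |R|<1 on (-14.0000, 0).

(-14.0000,0); λ=-3 ⇒ h* = (14)/3 = 4.6667.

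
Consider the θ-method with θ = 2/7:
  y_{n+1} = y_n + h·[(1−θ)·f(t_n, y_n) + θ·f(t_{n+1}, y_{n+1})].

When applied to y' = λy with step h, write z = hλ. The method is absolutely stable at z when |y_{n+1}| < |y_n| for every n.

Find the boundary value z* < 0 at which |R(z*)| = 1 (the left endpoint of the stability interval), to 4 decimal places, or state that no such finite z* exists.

z* = -4.6667.

Set f=λy, z=hλ:
  y_{n+1} = y_n + z·[5/7·y_n + 2/7·y_{n+1}] ⇒ (1 − 2/7z)y_{n+1} = (1 + 5/7z)y_n
  so R(z) = (1 + 5/7z)/(1 − 2/7z).

Need |R(x)|<1, x<0.
x=-1: |R|=0.2222
R=−1: 1+5/7x = −1+2/7x ⇒ -3/7x=2 ⇒ x=2/(-3/7)=-4.6667
Confirm numerically:
  x=-3.002: |R|=0.61596 <1
  x=-2.316: |R|=0.39374 <1
  x=-2.137: |R|=0.32686 <1
  x=-5.055: |R|=1.06809 >1
  x=-4.846: |R|=1.03223 >1
  x=-4.785: |R|=1.02142 >1
Stable set (-4.6667, 0).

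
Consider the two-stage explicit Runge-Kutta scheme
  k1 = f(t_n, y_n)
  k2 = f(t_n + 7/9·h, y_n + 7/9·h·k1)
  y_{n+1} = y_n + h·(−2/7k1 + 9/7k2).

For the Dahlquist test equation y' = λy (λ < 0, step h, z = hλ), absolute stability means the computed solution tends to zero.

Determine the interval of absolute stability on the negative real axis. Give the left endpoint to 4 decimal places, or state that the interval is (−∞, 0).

(-1.0000, 0).

On y'=λy, z=hλ:
  k1=λy_n ⇒ h·k1=z·y_n;  k2=λ(1+7/9z)y_n ⇒ h·k2=z(1+7/9z)y_n
  y_{n+1}/y_n = 1 − 2/7z + 9/7z(1+7/9z) = 1 + z + z²
  ⇒ R(z) = 1 + z + z².

Solve |R(x)|<1 on ℝ⁻.
x=-1.04: |R|=1.0416
R=1: x+1x²=0 ⇒ x=−1=-1.0000; min R=1−1/(4·1)=0.7500>−1
Confirm numerically:
  x=-0.885: |R|=0.89823 <1
  x=-0.778: |R|=0.82728 <1
  x=-0.632: |R|=0.76742 <1
  x=-0.563: |R|=0.75397 <1
  x=-1.520: |R|=1.79040 >1
  x=-1.329: |R|=1.43724 >1
  x=-1.115: |R|=1.12823 >1
Interval (-1.0000, 0).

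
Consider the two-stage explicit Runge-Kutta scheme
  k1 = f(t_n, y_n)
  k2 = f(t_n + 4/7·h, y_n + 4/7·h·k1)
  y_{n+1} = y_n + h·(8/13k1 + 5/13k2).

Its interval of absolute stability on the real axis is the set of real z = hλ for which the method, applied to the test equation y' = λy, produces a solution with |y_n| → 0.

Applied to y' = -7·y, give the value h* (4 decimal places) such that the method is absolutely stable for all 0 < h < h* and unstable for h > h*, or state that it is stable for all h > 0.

(-4.5500,0); λ=-7 ⇒ h* = (91/20)/7 = 0.6500.

On y'=λy, z=hλ:
  k1=λy_n ⇒ h·k1=z·y_n;  k2=λ(1+4/7z)y_n ⇒ h·k2=z(1+4/7z)y_n
  y_{n+1}/y_n = 1 + 8/13z + 5/13z(1+4/7z) = 1 + z + 20/91z²
  ⇒ R(z) = 1 + z + 20/91z².

Solve |R(x)|<1 on ℝ⁻.
x=-0.54: |R|=0.5241
R=1: x+20/91x²=0 ⇒ x=−91/20=-4.5500; min R=1−1/(4·20/91)=-0.1375>−1
Confirm numerically:
  x=-4.287: |R|=0.75220 <1
  x=-2.853: |R|=0.06407 <1
  x=-2.075: |R|=0.12871 <1
  x=-5.033: |R|=1.53427 >1
  x=-4.616: |R|=1.06696 >1
  x=-4.579: |R|=1.02918 >1
Interval (-4.5500, 0).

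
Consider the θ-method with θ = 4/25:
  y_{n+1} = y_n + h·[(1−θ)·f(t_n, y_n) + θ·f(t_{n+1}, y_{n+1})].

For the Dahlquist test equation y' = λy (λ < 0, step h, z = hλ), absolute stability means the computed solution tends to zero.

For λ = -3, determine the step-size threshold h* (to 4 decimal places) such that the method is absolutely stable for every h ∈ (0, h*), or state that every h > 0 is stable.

(-2.9412,0); λ=-3 ⇒ h* = (50/17)/3 = 0.9804.

On y'=λy, z=hλ:
  y_{n+1} = y_n + z·[21/25·y_n + 4/25·y_{n+1}] ⇒ (1 − 4/25z)y_{n+1} = (1 + 21/25z)y_n
  so R(z) = (1 + 21/25z)/(1 − 4/25z).

Find x<0 with |R(x)|<1.
x=-1.43: |R|=0.1637
R=−1: 1+21/25x = −1+4/25x ⇒ -17/25x=2 ⇒ x=2/(-17/25)=-2.9412
Confirm numerically:
  x=-2.177: |R|=0.61460 <1
  x=-2.051: |R|=0.54424 <1
  x=-1.607: |R|=0.27832 <1
  x=-1.357: |R|=0.11493 <1
  x=-3.057: |R|=1.05289 >1
  x=-2.991: |R|=1.02291 >1
Stable set (-2.9412, 0).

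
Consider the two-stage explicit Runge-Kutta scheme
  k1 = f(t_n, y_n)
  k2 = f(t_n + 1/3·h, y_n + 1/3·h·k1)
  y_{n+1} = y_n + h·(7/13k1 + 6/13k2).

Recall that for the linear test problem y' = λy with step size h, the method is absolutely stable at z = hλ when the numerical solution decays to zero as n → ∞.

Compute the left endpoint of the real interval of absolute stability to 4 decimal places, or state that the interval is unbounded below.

Test eqn y'=λy, z=hλ:
  k1=λy_n ⇒ h·k1=z·y_n;  k2=λ(1+1/3z)y_n ⇒ h·k2=z(1+1/3z)y_n
  y_{n+1}/y_n = 1 + 7/13z + 6/13z(1+1/3z) = 1 + z + 2/13z²
  Hence R(z) = 1 + z + 2/13z².

Find x<0 with |R(x)|<1.
x=-0.58: |R|=0.4718
R=1: x+2/13x²=0 ⇒ x=−13/2=-6.5000; min R=1−1/(4·2/13)=-0.6250>−1
Confirm numerically:
  x=-3.636: |R|=0.60208 <1
  x=-3.270: |R|=0.62494 <1
  x=-3.155: |R|=0.62361 <1
  x=-6.921: |R|=1.44827 >1
  x=-6.674: |R|=1.17866 >1
  x=-6.523: |R|=1.02308 >1
Stable set (-6.5000, 0).

left endpoint -6.5000.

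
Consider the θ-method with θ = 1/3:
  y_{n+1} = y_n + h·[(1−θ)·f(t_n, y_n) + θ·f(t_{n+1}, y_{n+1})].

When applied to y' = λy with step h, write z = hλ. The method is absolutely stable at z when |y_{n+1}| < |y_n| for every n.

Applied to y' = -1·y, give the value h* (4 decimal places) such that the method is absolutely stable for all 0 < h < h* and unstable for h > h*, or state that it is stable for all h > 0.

On y'=λy, z=hλ:
  y_{n+1} = y_n + z·[2/3·y_n + 1/3·y_{n+1}] ⇒ (1 − 1/3z)y_{n+1} = (1 + 2/3z)y_n
  ⇒ R(z) = (1 + 2/3z)/(1 − 1/3z).

Solve |R(x)|<1 on ℝ⁻.
x=-0.97: |R|=0.2670
R=−1: 1+2/3x = −1+1/3x ⇒ -1/3x=2 ⇒ x=2/(-1/3)=-6.0000
Confirm numerically:
  x=-4.916: |R|=0.86306 <1
  x=-2.898: |R|=0.47406 <1
  x=-2.572: |R|=0.38478 <1
  x=-6.355: |R|=1.03795 >1
  x=-6.024: |R|=1.00266 >1
Interval (-6.0000, 0).

(-6.0000,0); λ=-1 ⇒ h* = (6)/1 = 6.0000.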